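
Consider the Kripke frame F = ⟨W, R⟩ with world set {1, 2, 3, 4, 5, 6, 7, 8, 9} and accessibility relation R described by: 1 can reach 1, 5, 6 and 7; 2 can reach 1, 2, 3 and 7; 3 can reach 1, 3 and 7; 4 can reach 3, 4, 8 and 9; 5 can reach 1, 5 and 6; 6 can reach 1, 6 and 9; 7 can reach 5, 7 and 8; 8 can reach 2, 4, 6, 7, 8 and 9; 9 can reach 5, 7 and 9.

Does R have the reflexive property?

Reflexive: yes — every world is R-related to itself.

Yes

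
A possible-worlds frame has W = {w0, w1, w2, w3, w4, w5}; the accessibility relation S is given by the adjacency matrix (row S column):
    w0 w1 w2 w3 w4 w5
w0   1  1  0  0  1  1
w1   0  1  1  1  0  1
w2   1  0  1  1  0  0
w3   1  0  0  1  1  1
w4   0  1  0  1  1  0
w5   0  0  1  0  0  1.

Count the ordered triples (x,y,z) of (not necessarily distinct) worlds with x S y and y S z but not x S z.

Enumerating: (w0,w1,w2), (w0,w1,w3), (w0,w4,w3), (w0,w5,w2), (w1,w2,w0), (w1,w3,w0), (w1,w3,w4), (w2,w0,w1), (w2,w0,w4), (w2,w0,w5), (w2,w3,w4), (w2,w3,w5), … and 9 more.
Total: 21.

21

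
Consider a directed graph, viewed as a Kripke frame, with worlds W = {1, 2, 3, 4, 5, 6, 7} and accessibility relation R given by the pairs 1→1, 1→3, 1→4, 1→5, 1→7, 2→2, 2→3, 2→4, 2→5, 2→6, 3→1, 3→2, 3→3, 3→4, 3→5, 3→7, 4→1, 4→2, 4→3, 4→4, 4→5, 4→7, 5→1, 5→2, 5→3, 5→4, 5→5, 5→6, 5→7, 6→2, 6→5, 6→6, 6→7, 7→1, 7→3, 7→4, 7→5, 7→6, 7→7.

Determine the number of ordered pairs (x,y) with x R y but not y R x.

R is symmetric; there are no such tuples.

0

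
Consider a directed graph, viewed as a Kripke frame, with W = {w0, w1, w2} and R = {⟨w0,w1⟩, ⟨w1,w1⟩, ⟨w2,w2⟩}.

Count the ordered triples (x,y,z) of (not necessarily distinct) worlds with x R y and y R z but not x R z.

R is transitive; there are no such tuples.

0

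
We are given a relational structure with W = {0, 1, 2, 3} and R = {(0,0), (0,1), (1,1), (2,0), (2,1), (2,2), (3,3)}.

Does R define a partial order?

Reflexive: yes — every world is R-related to itself.
Transitive: yes — every two-step R-path is closed by a direct edge.
Antisymmetric: yes — no distinct pair is related both ways.
So R is a partial order.

Yes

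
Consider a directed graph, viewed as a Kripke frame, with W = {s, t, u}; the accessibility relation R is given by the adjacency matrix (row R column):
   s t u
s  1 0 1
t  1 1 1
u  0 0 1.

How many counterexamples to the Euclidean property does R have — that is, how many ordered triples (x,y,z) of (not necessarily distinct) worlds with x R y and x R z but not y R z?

Enumerating: (s,u,s), (t,s,t), (t,u,s), (t,u,t).

4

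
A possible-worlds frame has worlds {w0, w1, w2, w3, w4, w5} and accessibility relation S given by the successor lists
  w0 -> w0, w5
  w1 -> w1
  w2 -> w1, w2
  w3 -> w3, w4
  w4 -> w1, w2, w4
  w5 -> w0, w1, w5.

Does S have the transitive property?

No

Transitive: no — w0 S w5 and w5 S w1, but not w0 S w1.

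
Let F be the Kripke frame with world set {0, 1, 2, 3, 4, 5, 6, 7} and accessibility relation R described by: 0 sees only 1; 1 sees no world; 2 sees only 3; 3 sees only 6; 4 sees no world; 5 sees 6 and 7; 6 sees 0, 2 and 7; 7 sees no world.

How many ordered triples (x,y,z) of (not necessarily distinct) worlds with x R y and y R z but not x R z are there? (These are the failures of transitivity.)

8

Enumerating: (2,3,6), (3,6,0), (3,6,2), (3,6,7), (5,6,0), (5,6,2), (6,0,1), (6,2,3).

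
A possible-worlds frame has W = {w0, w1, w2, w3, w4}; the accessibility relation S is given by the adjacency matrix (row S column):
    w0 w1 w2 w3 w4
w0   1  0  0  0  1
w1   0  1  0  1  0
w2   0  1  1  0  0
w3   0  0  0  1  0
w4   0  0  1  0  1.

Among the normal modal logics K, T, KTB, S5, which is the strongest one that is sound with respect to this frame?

Reflexive (axiom T): yes — every world is S-related to itself.
Symmetric (axiom B): no — w0 S w4 but not w4 S w0.
Euclidean (axiom 5): no — w0 S w4 and w0 S w0, but not w4 S w0.
So F validates K, T; KTB would additionally require S to be symmetric. The strongest is T.

T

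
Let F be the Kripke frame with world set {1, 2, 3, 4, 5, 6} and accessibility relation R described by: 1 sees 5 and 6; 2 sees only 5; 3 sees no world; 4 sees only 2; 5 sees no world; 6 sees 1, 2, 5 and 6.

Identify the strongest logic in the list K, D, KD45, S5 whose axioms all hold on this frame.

Serial (axiom D): no — 3 has no R-successor.
Euclidean (axiom 5): no — 1 R 5 and 1 R 6, but not 5 R 6.
Transitive (axiom 4): no — 1 R 6 and 6 R 2, but not 1 R 2.
Reflexive (axiom T): no — 1 is not related to itself.
So F validates K; D would additionally require R to be serial. The strongest is K.

K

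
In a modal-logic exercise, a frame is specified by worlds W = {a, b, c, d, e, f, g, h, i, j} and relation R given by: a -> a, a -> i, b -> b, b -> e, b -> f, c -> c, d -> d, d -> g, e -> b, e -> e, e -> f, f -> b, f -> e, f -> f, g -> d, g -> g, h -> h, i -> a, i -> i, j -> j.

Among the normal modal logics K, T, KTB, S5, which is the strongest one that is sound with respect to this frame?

Reflexive (axiom T): yes — every world is R-related to itself.
Symmetric (axiom B): yes — every pair in R has its reverse in R.
Euclidean (axiom 5): yes — any two successors of a common world are R-related.
So F validates K, T, KTB, S5. The strongest is S5.

S5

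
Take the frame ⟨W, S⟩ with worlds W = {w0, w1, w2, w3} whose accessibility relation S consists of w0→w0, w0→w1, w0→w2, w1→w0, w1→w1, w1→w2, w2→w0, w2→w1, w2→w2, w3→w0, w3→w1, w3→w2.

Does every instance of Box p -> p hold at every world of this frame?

No

The schema T characterises exactly the reflexive frames.
Reflexive: no — w3 is not related to itself.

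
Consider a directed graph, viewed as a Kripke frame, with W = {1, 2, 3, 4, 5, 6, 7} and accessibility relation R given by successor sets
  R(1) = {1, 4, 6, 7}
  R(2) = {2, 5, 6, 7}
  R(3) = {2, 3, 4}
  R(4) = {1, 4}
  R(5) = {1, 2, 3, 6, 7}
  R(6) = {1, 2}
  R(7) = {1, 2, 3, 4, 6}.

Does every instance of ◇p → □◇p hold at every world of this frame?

No

Axiom 5 corresponds to the accessibility relation being Euclidean.
Euclidean: no — 1 R 4 and 1 R 6, but not 4 R 6.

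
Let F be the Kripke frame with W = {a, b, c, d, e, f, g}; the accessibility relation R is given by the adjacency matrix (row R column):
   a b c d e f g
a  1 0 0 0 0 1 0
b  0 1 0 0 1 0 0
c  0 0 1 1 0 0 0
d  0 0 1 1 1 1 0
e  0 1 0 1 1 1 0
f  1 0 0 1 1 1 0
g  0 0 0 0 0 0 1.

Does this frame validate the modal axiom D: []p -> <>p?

Yes

Axiom D corresponds to the accessibility relation being serial.
Serial: yes — every world has a successor (e.g. a R a).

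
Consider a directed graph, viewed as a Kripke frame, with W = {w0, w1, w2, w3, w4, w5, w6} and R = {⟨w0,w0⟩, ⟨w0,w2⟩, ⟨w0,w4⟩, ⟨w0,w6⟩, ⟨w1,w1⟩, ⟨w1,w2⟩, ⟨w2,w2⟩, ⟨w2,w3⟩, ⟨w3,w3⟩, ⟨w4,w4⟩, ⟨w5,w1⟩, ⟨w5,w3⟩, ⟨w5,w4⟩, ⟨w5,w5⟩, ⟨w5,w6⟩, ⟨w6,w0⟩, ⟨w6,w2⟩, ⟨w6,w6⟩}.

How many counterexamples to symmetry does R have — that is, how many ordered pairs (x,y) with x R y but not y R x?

9

Enumerating: (w0,w2), (w0,w4), (w1,w2), (w2,w3), (w5,w1), (w5,w3), (w5,w4), (w5,w6), (w6,w2).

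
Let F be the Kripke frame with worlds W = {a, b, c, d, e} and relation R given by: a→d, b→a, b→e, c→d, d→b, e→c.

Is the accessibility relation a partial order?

Reflexive: no — a is not related to itself.
Transitive: no — a R d and d R b, but not a R b.
Antisymmetric: yes — no distinct pair is related both ways.
So R is not a partial order.

No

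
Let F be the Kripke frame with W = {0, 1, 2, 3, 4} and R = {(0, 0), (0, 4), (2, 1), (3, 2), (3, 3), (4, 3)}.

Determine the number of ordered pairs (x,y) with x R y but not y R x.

Enumerating: (0,4), (2,1), (3,2), (4,3).

4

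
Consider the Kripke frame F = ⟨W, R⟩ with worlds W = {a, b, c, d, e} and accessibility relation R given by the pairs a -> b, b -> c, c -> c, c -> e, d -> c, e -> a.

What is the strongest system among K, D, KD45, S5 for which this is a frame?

Serial (axiom D): yes — every world has a successor (e.g. a R b).
Euclidean (axiom 5): no — a R b and a R b, but not b R b.
Transitive (axiom 4): no — a R b and b R c, but not a R c.
Reflexive (axiom T): no — a is not related to itself.
So F validates K, D; KD45 would additionally require R to be Euclidean and transitive. The strongest is D.

D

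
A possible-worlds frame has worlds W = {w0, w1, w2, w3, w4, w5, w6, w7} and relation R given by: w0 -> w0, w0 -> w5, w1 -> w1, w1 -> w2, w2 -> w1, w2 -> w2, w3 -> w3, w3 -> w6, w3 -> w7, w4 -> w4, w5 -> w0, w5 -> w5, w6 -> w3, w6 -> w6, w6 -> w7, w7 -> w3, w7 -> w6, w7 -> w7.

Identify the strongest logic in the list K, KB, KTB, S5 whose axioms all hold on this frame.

Symmetric (axiom B): yes — every pair in R has its reverse in R.
Reflexive (axiom T): yes — every world is R-related to itself.
Euclidean (axiom 5): yes — any two successors of a common world are R-related.
So F validates K, KB, KTB, S5. The strongest is S5.

S5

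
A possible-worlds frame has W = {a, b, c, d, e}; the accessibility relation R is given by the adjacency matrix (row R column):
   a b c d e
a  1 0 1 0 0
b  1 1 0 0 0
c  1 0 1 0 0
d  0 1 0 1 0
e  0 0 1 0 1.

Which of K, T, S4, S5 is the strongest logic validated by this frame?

T

Reflexive (axiom T): yes — every world is R-related to itself.
Transitive (axiom 4): no — b R a and a R c, but not b R c.
Euclidean (axiom 5): no — b R a and b R b, but not a R b.
So F validates K, T; S4 would additionally require R to be transitive. The strongest is T.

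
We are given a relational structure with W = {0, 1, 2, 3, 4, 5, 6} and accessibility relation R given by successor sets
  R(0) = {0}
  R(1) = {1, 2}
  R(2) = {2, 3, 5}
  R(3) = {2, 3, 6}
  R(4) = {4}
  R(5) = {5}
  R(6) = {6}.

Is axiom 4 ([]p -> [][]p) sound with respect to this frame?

The schema 4 characterises exactly the transitive frames.
Transitive: no — 1 R 2 and 2 R 3, but not 1 R 3.

No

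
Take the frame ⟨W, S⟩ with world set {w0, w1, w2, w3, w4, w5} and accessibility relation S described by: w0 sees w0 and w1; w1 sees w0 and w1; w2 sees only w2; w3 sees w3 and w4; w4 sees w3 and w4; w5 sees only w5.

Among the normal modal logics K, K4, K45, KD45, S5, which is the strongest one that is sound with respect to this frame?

Transitive (axiom 4): yes — every two-step S-path is closed by a direct edge.
Euclidean (axiom 5): yes — any two successors of a common world are S-related.
Serial (axiom D): yes — every world has a successor (e.g. w0 S w0).
Reflexive (axiom T): yes — every world is S-related to itself.
So F validates K, K4, K45, KD45, S5. The strongest is S5.

S5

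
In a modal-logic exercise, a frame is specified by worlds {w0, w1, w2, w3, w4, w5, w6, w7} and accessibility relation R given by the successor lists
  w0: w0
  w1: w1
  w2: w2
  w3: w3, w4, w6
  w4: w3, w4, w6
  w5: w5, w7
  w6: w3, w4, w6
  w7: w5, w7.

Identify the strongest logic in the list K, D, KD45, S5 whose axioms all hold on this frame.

S5

Serial (axiom D): yes — every world has a successor (e.g. w0 R w0).
Euclidean (axiom 5): yes — any two successors of a common world are R-related.
Transitive (axiom 4): yes — every two-step R-path is closed by a direct edge.
Reflexive (axiom T): yes — every world is R-related to itself.
So F validates K, D, KD45, S5. The strongest is S5.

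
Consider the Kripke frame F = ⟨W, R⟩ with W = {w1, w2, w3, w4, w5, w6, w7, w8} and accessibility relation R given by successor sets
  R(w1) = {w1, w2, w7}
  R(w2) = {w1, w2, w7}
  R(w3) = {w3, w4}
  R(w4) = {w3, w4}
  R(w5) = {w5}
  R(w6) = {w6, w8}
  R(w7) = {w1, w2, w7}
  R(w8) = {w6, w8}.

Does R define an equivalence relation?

Reflexive: yes — every world is R-related to itself.
Symmetric: yes — every pair in R has its reverse in R.
Transitive: yes — every two-step R-path is closed by a direct edge.
So R is an equivalence relation.

Yes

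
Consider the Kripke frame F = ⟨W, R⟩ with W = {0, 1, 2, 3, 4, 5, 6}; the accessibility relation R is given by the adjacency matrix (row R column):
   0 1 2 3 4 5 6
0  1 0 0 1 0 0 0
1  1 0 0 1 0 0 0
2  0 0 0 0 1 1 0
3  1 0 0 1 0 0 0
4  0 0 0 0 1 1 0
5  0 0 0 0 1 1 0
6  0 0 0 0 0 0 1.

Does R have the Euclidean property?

Yes

Euclidean: yes — any two successors of a common world are R-related.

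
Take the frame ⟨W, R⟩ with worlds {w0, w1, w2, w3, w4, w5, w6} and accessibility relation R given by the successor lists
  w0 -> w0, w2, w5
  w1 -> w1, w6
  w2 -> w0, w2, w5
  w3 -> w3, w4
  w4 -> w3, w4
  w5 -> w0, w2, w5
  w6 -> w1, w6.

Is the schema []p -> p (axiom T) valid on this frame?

By correspondence theory, T is valid on a frame iff R is reflexive.
Reflexive: yes — every world is R-related to itself.

Yes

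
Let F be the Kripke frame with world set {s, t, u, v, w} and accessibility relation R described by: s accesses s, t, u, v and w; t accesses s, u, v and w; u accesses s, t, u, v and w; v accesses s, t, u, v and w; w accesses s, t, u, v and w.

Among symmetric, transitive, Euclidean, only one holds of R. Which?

Symmetric: yes — every pair in R has its reverse in R.
Transitive: no — t R s and s R t, but not t R t.
Euclidean: no — s R t and s R t, but not t R t.
Only symmetric holds.

symmetric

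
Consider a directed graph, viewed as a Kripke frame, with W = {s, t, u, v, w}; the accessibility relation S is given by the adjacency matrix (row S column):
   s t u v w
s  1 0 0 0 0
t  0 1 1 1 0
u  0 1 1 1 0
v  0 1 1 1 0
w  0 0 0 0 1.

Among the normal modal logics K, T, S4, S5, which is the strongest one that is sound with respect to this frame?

S5

Reflexive (axiom T): yes — every world is S-related to itself.
Transitive (axiom 4): yes — every two-step S-path is closed by a direct edge.
Euclidean (axiom 5): yes — any two successors of a common world are S-related.
So F validates K, T, S4, S5. The strongest is S5.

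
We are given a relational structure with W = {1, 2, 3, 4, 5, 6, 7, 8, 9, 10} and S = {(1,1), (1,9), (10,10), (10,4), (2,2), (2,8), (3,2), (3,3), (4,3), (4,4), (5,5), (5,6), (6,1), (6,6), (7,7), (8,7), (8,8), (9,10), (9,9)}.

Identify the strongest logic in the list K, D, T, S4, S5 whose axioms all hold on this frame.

Serial (axiom D): yes — every world has a successor (e.g. 1 S 1).
Reflexive (axiom T): yes — every world is S-related to itself.
Transitive (axiom 4): no — 1 S 9 and 9 S 10, but not 1 S 10.
Euclidean (axiom 5): no — 1 S 9 and 1 S 1, but not 9 S 1.
So F validates K, D, T; S4 would additionally require S to be transitive. The strongest is T.

T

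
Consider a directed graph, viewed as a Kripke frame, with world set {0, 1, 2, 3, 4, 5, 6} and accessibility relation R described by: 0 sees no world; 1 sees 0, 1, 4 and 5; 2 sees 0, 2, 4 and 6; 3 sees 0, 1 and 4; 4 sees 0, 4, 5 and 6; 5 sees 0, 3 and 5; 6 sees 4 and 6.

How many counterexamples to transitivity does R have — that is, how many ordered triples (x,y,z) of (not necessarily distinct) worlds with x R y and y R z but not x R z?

11

Enumerating: (1,4,6), (1,5,3), (2,4,5), (3,1,5), (3,4,5), (3,4,6), (4,5,3), (5,3,1), (5,3,4), (6,4,0), (6,4,5).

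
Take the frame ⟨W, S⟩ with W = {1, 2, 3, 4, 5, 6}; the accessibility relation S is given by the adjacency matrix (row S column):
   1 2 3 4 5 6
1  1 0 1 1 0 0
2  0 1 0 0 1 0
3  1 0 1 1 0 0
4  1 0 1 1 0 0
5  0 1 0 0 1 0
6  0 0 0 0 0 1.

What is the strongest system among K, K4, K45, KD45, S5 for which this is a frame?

Transitive (axiom 4): yes — every two-step S-path is closed by a direct edge.
Euclidean (axiom 5): yes — any two successors of a common world are S-related.
Serial (axiom D): yes — every world has a successor (e.g. 1 S 1).
Reflexive (axiom T): yes — every world is S-related to itself.
So F validates K, K4, K45, KD45, S5. The strongest is S5.

S5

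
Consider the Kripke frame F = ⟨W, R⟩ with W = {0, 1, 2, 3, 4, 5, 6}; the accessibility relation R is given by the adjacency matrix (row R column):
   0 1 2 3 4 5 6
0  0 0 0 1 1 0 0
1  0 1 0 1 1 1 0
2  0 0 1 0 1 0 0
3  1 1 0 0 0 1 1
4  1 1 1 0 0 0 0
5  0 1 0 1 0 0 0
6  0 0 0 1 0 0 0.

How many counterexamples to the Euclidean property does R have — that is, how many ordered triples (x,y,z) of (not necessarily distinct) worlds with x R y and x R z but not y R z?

Enumerating: (0,3,3), (0,3,4), (0,4,3), (0,4,4), (1,3,3), (1,3,4), (1,4,3), (1,4,4), (1,4,5), (1,5,4), (1,5,5), (2,4,4), … and 22 more.
Total: 34.

34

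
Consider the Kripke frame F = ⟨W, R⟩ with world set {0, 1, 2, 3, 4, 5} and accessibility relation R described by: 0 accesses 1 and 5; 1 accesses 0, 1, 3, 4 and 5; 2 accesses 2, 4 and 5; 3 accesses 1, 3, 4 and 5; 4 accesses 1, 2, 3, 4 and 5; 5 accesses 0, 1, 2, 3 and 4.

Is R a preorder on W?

No

Reflexive: no — 0 is not related to itself.
Transitive: no — 0 R 1 and 1 R 3, but not 0 R 3.
So R is not a preorder.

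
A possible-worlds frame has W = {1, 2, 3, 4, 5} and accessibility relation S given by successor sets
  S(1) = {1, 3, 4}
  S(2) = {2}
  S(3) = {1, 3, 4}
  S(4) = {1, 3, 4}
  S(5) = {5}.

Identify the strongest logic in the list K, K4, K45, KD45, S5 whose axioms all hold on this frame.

S5

Transitive (axiom 4): yes — every two-step S-path is closed by a direct edge.
Euclidean (axiom 5): yes — any two successors of a common world are S-related.
Serial (axiom D): yes — every world has a successor (e.g. 1 S 1).
Reflexive (axiom T): yes — every world is S-related to itself.
So F validates K, K4, K45, KD45, S5. The strongest is S5.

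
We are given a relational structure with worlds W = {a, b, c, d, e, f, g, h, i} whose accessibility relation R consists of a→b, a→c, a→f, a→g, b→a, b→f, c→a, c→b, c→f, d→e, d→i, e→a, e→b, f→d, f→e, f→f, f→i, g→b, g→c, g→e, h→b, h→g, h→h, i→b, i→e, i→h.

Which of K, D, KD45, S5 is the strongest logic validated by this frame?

Serial (axiom D): yes — every world has a successor (e.g. a R b).
Euclidean (axiom 5): no — a R b and a R c, but not b R c.
Transitive (axiom 4): no — a R f and f R d, but not a R d.
Reflexive (axiom T): no — a is not related to itself.
So F validates K, D; KD45 would additionally require R to be Euclidean and transitive. The strongest is D.

D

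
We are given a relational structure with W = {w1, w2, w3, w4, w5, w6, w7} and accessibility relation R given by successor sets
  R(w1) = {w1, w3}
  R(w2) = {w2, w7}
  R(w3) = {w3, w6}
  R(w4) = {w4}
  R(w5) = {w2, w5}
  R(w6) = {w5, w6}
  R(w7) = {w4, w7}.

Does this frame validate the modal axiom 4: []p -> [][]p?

Axiom 4 corresponds to the accessibility relation being transitive.
Transitive: no — w1 R w3 and w3 R w6, but not w1 R w6.

No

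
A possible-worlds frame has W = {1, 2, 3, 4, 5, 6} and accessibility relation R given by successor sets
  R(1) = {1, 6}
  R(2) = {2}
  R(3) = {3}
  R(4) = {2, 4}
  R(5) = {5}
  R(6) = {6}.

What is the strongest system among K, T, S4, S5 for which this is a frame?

Reflexive (axiom T): yes — every world is R-related to itself.
Transitive (axiom 4): yes — every two-step R-path is closed by a direct edge.
Euclidean (axiom 5): no — 1 R 6 and 1 R 1, but not 6 R 1.
So F validates K, T, S4; S5 would additionally require R to be Euclidean. The strongest is S4.

S4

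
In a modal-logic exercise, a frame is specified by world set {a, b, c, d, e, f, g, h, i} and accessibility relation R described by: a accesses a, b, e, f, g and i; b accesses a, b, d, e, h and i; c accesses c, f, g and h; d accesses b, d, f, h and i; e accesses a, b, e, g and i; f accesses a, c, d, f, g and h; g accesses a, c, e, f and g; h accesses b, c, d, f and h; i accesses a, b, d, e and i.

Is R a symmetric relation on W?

Yes

Symmetric: yes — every pair in R has its reverse in R.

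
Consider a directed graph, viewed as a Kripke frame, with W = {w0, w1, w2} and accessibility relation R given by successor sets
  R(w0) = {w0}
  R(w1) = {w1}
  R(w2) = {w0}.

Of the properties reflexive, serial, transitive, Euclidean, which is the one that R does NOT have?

Reflexive: no — w2 is not related to itself.
Serial: yes — every world has a successor (e.g. w0 R w0).
Transitive: yes — every two-step R-path is closed by a direct edge.
Euclidean: yes — any two successors of a common world are R-related.
Only reflexive fails.

reflexive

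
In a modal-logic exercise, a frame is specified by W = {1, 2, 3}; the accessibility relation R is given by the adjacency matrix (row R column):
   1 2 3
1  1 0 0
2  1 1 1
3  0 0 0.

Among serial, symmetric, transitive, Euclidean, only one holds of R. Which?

Serial: no — 3 has no R-successor.
Symmetric: no — 2 R 1 but not 1 R 2.
Transitive: yes — every two-step R-path is closed by a direct edge.
Euclidean: no — 2 R 1 and 2 R 3, but not 1 R 3.
Only transitive holds.

transitive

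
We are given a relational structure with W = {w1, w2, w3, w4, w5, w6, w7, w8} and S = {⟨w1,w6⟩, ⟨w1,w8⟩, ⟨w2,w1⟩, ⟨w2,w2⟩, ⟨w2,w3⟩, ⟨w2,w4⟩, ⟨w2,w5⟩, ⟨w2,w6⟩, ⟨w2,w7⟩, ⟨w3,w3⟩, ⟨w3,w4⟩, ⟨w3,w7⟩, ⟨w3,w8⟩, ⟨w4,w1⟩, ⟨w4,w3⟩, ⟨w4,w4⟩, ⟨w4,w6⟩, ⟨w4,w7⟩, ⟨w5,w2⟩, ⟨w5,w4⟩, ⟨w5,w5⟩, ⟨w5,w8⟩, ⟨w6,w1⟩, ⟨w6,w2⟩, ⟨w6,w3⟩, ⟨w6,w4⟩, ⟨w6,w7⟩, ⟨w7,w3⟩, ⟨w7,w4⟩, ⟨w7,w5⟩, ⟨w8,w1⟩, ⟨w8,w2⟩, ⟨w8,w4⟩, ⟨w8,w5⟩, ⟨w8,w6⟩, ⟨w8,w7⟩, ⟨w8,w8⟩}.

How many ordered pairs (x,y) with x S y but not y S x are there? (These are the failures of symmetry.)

14

Enumerating: (w2,w1), (w2,w3), (w2,w4), (w2,w7), (w3,w8), (w4,w1), (w5,w4), (w6,w3), (w6,w7), (w7,w5), (w8,w2), (w8,w4), (w8,w6), (w8,w7).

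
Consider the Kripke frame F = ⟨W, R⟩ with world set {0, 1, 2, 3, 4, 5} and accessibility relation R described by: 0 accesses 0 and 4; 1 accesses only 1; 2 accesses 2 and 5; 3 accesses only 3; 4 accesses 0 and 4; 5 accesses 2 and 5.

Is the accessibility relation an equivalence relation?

Reflexive: yes — every world is R-related to itself.
Symmetric: yes — every pair in R has its reverse in R.
Transitive: yes — every two-step R-path is closed by a direct edge.
So R is an equivalence relation.

Yes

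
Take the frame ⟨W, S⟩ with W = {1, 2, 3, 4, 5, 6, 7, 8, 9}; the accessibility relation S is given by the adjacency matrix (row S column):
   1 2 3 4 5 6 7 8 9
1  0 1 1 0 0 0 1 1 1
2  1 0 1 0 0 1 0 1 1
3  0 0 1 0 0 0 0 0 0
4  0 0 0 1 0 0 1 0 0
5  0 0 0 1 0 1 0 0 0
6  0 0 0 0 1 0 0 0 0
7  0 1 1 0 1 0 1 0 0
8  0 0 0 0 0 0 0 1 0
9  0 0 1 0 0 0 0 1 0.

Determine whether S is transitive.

No

Transitive: no — 1 S 2 and 2 S 6, but not 1 S 6.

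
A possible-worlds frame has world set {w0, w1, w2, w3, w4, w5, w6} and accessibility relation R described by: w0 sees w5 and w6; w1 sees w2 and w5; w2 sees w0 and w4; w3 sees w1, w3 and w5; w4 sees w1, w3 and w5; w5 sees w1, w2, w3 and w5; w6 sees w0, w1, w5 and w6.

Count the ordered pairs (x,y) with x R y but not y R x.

Enumerating: (w0,w5), (w1,w2), (w2,w0), (w2,w4), (w3,w1), (w4,w1), (w4,w3), (w4,w5), (w5,w2), (w6,w1), (w6,w5).

11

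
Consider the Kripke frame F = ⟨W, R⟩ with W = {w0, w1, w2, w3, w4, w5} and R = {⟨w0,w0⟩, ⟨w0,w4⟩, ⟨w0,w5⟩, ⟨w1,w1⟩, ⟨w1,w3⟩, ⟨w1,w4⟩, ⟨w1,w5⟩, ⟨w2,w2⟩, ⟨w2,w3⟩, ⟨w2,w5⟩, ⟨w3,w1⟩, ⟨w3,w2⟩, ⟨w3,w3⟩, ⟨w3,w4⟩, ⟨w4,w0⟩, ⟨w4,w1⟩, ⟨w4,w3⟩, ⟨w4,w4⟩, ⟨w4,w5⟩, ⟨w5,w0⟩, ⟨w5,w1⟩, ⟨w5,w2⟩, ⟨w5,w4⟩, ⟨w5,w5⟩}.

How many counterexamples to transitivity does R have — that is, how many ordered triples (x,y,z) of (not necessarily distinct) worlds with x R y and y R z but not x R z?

22

Enumerating: (w0,w4,w1), (w0,w4,w3), (w0,w5,w1), (w0,w5,w2), (w1,w3,w2), (w1,w4,w0), (w1,w5,w0), (w1,w5,w2), (w2,w3,w1), (w2,w3,w4), (w2,w5,w0), (w2,w5,w1), … and 10 more.
Total: 22.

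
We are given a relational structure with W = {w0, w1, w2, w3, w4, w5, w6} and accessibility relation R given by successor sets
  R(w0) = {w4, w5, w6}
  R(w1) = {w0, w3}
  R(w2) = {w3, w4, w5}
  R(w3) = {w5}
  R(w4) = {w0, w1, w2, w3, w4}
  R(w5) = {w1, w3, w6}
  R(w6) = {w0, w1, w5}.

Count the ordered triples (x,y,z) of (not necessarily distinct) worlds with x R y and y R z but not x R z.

33

Enumerating: (w0,w4,w0), (w0,w4,w1), (w0,w4,w2), (w0,w4,w3), (w0,w5,w1), (w0,w5,w3), (w0,w6,w0), (w0,w6,w1), (w1,w0,w4), (w1,w0,w5), (w1,w0,w6), (w1,w3,w5), … and 21 more.
Total: 33.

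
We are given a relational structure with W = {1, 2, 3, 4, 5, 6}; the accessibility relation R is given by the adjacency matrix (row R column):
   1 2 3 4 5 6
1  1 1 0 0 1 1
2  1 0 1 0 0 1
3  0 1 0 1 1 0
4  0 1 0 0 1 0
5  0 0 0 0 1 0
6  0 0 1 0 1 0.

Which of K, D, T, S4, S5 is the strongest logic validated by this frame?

D

Serial (axiom D): yes — every world has a successor (e.g. 1 R 1).
Reflexive (axiom T): no — 2 is not related to itself.
Transitive (axiom 4): no — 1 R 2 and 2 R 3, but not 1 R 3.
Euclidean (axiom 5): no — 1 R 2 and 1 R 5, but not 2 R 5.
So F validates K, D; T would additionally require R to be reflexive. The strongest is D.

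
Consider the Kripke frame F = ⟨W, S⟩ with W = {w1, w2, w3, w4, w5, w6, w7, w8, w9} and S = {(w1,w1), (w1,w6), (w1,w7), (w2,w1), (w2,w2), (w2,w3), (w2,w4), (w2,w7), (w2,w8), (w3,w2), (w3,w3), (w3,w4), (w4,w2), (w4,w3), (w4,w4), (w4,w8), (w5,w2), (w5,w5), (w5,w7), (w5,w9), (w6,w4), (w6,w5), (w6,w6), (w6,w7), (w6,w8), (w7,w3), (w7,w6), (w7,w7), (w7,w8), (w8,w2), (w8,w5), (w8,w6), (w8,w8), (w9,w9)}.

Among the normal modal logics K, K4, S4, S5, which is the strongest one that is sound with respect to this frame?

K

Transitive (axiom 4): no — w1 S w6 and w6 S w4, but not w1 S w4.
Reflexive (axiom T): yes — every world is S-related to itself.
Euclidean (axiom 5): no — w2 S w1 and w2 S w3, but not w1 S w3.
So F validates K; K4 would additionally require S to be transitive. The strongest is K.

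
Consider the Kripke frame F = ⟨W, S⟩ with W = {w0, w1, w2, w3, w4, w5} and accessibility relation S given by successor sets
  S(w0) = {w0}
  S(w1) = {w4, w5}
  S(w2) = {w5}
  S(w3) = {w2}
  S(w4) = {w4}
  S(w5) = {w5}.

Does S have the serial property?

Yes

Serial: yes — every world has a successor (e.g. w0 S w0).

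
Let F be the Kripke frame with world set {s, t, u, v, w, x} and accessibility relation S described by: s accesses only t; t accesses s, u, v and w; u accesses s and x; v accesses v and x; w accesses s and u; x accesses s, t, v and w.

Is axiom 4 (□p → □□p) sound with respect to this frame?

By correspondence theory, 4 is valid on a frame iff S is transitive.
Transitive: no — s S t and t S u, but not s S u.

No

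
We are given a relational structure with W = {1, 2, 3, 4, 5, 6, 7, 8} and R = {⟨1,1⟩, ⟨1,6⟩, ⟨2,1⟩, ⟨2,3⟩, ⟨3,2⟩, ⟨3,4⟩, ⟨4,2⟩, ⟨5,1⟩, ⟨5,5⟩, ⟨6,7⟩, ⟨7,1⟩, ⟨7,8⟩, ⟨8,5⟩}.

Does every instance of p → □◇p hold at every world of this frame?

The schema B characterises exactly the symmetric frames.
Symmetric: no — 1 R 6 but not 6 R 1.

No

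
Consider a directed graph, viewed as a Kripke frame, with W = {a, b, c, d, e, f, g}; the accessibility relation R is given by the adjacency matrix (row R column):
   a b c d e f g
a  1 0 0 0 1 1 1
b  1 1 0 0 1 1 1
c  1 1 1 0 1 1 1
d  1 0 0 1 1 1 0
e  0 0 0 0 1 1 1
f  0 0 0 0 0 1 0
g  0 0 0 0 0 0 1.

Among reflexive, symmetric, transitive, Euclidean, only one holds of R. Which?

Reflexive: yes — every world is R-related to itself.
Symmetric: no — a R e but not e R a.
Transitive: no — d R a and a R g, but not d R g.
Euclidean: no — a R f and a R e, but not f R e.
Only reflexive holds.

reflexive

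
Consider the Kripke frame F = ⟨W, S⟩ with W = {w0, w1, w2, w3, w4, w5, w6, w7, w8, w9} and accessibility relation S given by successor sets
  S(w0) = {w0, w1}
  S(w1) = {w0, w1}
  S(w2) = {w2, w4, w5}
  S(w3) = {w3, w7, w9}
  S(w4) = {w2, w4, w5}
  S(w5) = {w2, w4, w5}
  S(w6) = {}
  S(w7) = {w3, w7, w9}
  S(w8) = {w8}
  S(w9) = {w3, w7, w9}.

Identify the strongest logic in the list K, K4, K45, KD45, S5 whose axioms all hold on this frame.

Transitive (axiom 4): yes — every two-step S-path is closed by a direct edge.
Euclidean (axiom 5): yes — any two successors of a common world are S-related.
Serial (axiom D): no — w6 has no S-successor.
Reflexive (axiom T): no — w6 is not related to itself.
So F validates K, K4, K45; KD45 would additionally require S to be serial. The strongest is K45.

K45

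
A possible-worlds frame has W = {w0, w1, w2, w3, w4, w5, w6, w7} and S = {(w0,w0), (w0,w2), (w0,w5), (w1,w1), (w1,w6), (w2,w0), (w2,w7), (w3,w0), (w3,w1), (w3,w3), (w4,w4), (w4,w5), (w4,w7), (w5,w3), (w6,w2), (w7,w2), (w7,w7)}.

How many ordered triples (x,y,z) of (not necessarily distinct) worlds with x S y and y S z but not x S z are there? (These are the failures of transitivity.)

Enumerating: (w0,w2,w7), (w0,w5,w3), (w1,w6,w2), (w2,w0,w2), (w2,w0,w5), (w2,w7,w2), (w3,w0,w2), (w3,w0,w5), (w3,w1,w6), (w4,w5,w3), (w4,w7,w2), (w5,w3,w0), (w5,w3,w1), (w6,w2,w0), (w6,w2,w7), (w7,w2,w0).

16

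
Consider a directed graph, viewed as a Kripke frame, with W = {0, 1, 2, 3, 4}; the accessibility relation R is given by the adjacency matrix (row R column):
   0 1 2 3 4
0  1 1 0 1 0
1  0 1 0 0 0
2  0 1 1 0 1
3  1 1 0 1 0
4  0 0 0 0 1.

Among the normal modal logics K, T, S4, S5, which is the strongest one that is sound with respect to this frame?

Reflexive (axiom T): yes — every world is R-related to itself.
Transitive (axiom 4): yes — every two-step R-path is closed by a direct edge.
Euclidean (axiom 5): no — 0 R 1 and 0 R 3, but not 1 R 3.
So F validates K, T, S4; S5 would additionally require R to be Euclidean. The strongest is S4.

S4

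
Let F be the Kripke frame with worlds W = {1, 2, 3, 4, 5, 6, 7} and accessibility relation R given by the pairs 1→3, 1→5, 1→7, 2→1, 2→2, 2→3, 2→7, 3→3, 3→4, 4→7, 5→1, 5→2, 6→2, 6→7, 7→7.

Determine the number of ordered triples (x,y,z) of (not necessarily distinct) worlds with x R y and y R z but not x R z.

13

Enumerating: (1,3,4), (1,5,1), (1,5,2), (2,1,5), (2,3,4), (3,4,7), (5,1,3), (5,1,5), (5,1,7), (5,2,3), (5,2,7), (6,2,1), (6,2,3).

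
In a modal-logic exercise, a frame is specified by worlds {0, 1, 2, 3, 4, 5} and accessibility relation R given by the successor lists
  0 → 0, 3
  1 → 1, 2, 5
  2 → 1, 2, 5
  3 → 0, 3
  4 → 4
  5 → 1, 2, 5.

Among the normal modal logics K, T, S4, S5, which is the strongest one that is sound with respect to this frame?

Reflexive (axiom T): yes — every world is R-related to itself.
Transitive (axiom 4): yes — every two-step R-path is closed by a direct edge.
Euclidean (axiom 5): yes — any two successors of a common world are R-related.
So F validates K, T, S4, S5. The strongest is S5.

S5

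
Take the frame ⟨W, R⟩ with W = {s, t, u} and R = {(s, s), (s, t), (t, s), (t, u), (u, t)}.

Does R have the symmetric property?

Yes

Symmetric: yes — every pair in R has its reverse in R.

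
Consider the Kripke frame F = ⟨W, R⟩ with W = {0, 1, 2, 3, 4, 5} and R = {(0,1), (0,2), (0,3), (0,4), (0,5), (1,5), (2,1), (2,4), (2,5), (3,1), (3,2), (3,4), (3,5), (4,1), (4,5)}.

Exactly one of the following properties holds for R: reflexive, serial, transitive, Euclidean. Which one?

Reflexive: no — 0 is not related to itself.
Serial: no — 5 has no R-successor.
Transitive: yes — every two-step R-path is closed by a direct edge.
Euclidean: no — 0 R 1 and 0 R 2, but not 1 R 2.
Only transitive holds.

transitive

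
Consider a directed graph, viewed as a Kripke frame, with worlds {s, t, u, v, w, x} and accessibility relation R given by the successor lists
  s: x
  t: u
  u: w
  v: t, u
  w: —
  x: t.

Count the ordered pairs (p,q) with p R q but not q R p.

Enumerating: (s,x), (t,u), (u,w), (v,t), (v,u), (x,t).

6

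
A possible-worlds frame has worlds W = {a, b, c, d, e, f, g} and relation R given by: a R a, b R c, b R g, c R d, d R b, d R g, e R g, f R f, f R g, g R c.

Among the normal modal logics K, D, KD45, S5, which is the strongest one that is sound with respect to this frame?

Serial (axiom D): yes — every world has a successor (e.g. a R a).
Euclidean (axiom 5): no — b R c and b R g, but not c R g.
Transitive (axiom 4): no — b R c and c R d, but not b R d.
Reflexive (axiom T): no — b is not related to itself.
So F validates K, D; KD45 would additionally require R to be Euclidean and transitive. The strongest is D.

D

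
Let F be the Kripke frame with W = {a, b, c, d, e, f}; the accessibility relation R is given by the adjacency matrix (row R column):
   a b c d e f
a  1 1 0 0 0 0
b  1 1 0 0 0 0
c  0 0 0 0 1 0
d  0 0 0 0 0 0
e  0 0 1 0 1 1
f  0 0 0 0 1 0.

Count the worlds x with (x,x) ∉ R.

Enumerating: c, d, f.

3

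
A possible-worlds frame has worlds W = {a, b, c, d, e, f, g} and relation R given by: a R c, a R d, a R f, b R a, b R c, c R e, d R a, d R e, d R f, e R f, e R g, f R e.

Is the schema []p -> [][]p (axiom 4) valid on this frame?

Axiom 4 corresponds to the accessibility relation being transitive.
Transitive: no — a R c and c R e, but not a R e.

No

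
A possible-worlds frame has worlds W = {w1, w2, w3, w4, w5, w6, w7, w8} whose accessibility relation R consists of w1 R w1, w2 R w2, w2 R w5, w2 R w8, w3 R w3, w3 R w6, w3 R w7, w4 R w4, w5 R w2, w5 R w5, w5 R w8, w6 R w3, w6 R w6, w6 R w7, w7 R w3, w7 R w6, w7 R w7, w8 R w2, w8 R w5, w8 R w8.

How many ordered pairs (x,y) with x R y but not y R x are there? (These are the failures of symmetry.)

0

R is symmetric; there are no such tuples.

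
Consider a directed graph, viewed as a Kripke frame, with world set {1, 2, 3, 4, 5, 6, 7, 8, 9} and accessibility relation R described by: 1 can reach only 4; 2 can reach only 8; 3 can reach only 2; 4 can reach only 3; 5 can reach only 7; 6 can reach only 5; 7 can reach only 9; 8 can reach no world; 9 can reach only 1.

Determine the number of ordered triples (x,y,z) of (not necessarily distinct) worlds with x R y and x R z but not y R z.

8

Enumerating: (1,4,4), (2,8,8), (3,2,2), (4,3,3), (5,7,7), (6,5,5), (7,9,9), (9,1,1).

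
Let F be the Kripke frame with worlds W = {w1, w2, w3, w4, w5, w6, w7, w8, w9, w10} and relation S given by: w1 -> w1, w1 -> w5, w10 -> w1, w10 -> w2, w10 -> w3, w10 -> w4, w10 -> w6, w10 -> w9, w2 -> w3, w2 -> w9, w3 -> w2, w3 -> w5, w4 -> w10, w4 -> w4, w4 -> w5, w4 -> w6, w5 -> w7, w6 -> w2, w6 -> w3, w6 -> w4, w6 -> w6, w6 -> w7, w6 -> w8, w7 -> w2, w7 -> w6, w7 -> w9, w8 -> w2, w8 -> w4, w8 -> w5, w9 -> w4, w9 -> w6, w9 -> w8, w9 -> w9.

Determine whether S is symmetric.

Symmetric: no — w1 S w5 but not w5 S w1.

No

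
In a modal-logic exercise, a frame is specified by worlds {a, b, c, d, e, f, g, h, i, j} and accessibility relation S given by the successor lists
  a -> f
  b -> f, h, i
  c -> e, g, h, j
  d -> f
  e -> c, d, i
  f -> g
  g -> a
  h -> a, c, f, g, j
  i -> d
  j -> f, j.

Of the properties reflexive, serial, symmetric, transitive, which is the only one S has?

serial

Reflexive: no — a is not related to itself.
Serial: yes — every world has a successor (e.g. a S f).
Symmetric: no — a S f but not f S a.
Transitive: no — a S f and f S g, but not a S g.
Only serial holds.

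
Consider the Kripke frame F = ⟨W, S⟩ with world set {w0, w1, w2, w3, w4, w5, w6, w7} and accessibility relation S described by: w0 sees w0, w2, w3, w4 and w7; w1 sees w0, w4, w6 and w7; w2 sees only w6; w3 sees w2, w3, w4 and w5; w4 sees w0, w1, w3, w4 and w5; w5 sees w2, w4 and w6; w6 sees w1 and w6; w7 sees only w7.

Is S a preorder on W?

No

Reflexive: no — w1 is not related to itself.
Transitive: no — w0 S w2 and w2 S w6, but not w0 S w6.
So S is not a preorder.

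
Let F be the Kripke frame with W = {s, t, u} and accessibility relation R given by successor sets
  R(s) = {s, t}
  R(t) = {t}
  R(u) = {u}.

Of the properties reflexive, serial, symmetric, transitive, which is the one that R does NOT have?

symmetric

Reflexive: yes — every world is R-related to itself.
Serial: yes — every world has a successor (e.g. s R s).
Symmetric: no — s R t but not t R s.
Transitive: yes — every two-step R-path is closed by a direct edge.
Only symmetric fails.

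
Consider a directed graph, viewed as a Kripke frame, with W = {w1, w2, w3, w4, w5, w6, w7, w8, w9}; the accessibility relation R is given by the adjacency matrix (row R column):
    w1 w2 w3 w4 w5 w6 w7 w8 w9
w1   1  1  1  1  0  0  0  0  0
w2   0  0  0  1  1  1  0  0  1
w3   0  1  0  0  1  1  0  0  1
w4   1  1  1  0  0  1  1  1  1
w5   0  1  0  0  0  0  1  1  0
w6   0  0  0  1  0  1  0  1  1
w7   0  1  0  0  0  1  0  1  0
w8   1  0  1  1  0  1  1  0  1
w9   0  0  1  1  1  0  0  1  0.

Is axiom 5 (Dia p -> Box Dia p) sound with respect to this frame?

No

The schema 5 characterises exactly the Euclidean frames.
Euclidean: no — w1 R w2 and w1 R w3, but not w2 R w3.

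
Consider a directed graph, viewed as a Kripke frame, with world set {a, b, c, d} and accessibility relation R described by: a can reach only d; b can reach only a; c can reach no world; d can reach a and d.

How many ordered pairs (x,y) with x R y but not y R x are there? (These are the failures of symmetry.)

1

Enumerating: (b,a).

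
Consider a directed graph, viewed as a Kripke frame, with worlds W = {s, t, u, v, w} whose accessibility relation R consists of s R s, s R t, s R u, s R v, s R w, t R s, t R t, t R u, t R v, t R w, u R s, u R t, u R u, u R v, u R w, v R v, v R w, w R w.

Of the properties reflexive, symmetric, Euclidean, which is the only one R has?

reflexive

Reflexive: yes — every world is R-related to itself.
Symmetric: no — s R v but not v R s.
Euclidean: no — s R v and s R t, but not v R t.
Only reflexive holds.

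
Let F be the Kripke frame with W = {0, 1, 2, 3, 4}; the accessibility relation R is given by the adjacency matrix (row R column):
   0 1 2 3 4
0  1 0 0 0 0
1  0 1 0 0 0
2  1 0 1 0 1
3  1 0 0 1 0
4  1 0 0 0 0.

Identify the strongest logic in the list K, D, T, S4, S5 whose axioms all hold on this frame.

D

Serial (axiom D): yes — every world has a successor (e.g. 0 R 0).
Reflexive (axiom T): no — 4 is not related to itself.
Transitive (axiom 4): yes — every two-step R-path is closed by a direct edge.
Euclidean (axiom 5): no — 2 R 0 and 2 R 4, but not 0 R 4.
So F validates K, D; T would additionally require R to be reflexive. The strongest is D.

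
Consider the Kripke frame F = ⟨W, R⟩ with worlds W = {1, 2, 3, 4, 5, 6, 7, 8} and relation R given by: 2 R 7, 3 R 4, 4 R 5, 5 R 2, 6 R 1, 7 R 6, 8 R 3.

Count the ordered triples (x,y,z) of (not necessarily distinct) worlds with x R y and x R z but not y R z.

7

Enumerating: (2,7,7), (3,4,4), (4,5,5), (5,2,2), (6,1,1), (7,6,6), (8,3,3).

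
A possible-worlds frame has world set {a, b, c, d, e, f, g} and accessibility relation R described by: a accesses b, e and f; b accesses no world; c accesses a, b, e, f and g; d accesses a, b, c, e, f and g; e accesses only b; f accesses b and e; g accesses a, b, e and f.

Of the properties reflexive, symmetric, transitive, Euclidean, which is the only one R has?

transitive

Reflexive: no — a is not related to itself.
Symmetric: no — a R b but not b R a.
Transitive: yes — every two-step R-path is closed by a direct edge.
Euclidean: no — a R b and a R e, but not b R e.
Only transitive holds.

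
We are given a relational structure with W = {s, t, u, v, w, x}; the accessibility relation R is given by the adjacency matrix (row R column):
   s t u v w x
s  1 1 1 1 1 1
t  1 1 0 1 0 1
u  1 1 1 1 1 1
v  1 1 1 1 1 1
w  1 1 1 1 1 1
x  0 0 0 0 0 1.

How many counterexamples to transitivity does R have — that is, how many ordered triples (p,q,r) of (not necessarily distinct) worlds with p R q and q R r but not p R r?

4

Enumerating: (t,s,u), (t,s,w), (t,v,u), (t,v,w).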